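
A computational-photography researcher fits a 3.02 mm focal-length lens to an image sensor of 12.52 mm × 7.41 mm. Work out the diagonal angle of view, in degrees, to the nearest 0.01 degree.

134.91°

Sensor diagonal = √(12.52² + 7.41²) = √211.6585 ≈ 14.5485 mm.
Angle of view α = 2·arctan(d/2f) with d = 14.5485 mm and f = 3.02 mm.
d/2f = 2.40869; arctan(2.40869) ≈ 67.4536°, so α ≈ 134.9071°.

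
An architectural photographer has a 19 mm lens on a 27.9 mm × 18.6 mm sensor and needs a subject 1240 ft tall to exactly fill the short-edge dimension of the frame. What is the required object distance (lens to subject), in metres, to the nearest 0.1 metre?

W: 1240 ft × 304.8 mm/ft = 377951.99 mm.
Magnification m = h/W = dᵢ/dₒ; combined with 1/f = 1/dₒ + 1/dᵢ this gives dₒ = f·(1 + W/h).
dₒ = 19 mm × (1 + 377952/18.6) = 19 × 20320.9993 ≈ 386098.988 mm = 386.099 m.

386.1 m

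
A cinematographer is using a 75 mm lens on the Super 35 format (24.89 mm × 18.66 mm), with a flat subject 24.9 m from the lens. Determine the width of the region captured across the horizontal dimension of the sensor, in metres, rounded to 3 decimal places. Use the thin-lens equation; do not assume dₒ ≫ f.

8.239 m

dₒ: 24.9 m = 24900 mm.
Similar triangles through the lens centre give W/dₒ = w/dᵢ; with 1/f = 1/dₒ + 1/dᵢ this gives W = w·(dₒ − f)/f.
W = 24.89 mm × (24900 − 75) / 75 = 24.89 × 331.0000 ≈ 8238.590 mm = 8.23859 m.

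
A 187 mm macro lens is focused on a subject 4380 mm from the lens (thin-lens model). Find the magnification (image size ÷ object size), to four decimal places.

0.0446×

Thin lens: 1/f = 1/dₒ + 1/dᵢ → 1/dᵢ = 1/187 − 1/4380 = 0.0051193 mm⁻¹, so dᵢ ≈ 195.3399 mm.
Magnification m = dᵢ/dₒ = 195.3399/4380 ≈ 0.04460.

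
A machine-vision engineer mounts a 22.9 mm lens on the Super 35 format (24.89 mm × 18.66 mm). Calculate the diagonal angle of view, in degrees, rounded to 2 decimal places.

Sensor diagonal = √(24.89² + 18.66²) = √967.7077 ≈ 31.1080 mm.
Angle of view α = 2·arctan(d/2f) with d = 31.1080 mm and f = 22.9 mm.
d/2f = 0.67921; arctan(0.67921) ≈ 34.1849°, so α ≈ 68.3698°.

68.37°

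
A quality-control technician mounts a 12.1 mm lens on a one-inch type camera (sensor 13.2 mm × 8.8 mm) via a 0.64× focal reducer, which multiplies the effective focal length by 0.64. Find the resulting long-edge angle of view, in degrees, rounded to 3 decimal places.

80.880°

Effective focal length f = 12.1 × 0.64 = 7.744 mm.
α = 2·arctan(13.2 / (2 × 7.744)) = 2·arctan(0.85227) ≈ 80.8801°.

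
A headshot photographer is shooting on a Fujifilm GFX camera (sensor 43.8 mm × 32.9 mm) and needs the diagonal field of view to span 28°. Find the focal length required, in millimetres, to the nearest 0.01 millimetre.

109.86 mm

Sensor diagonal = √(43.8² + 32.9²) = √3000.8500 ≈ 54.7800 mm.
From α = 2·arctan(d/2f) we get f = d / (2·tan(α/2)).
With d = 54.7800 mm and α/2 = 14°, tan(α/2) ≈ 0.24933, so f ≈ 54.7800 / 0.49866 ≈ 109.8553 mm.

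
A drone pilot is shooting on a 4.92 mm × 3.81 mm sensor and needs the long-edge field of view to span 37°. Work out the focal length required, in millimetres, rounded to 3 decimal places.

From α = 2·arctan(w/2f) we get f = w / (2·tan(α/2)).
With w = 4.92 mm and α/2 = 18.5°, tan(α/2) ≈ 0.33460, so f ≈ 4.92 / 0.66919 ≈ 7.3522 mm.

7.352 mm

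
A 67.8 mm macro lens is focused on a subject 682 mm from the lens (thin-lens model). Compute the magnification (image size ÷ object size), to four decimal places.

0.1104×

Thin lens: 1/f = 1/dₒ + 1/dᵢ → 1/dᵢ = 1/67.8 − 1/682 = 0.0132830 mm⁻¹, so dᵢ ≈ 75.2843 mm.
Magnification m = dᵢ/dₒ = 75.2843/682 ≈ 0.11039.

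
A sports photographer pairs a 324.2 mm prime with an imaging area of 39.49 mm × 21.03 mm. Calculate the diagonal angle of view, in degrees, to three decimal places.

Sensor diagonal = √(39.49² + 21.03²) = √2001.7210 ≈ 44.7406 mm.
Angle of view α = 2·arctan(d/2f) with d = 44.7406 mm and f = 324.2 mm.
d/2f = 0.06900; arctan(0.06900) ≈ 3.9472°, so α ≈ 7.8945°.

7.894°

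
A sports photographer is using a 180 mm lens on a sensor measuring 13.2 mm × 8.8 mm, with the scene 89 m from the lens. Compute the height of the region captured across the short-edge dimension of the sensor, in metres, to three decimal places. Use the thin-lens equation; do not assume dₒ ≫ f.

4.342 m

dₒ: 89 m = 89000 mm.
Similar triangles through the lens centre give W/dₒ = h/dᵢ; with 1/f = 1/dₒ + 1/dᵢ this gives W = h·(dₒ − f)/f.
W = 8.8 mm × (89000 − 180) / 180 = 8.8 × 493.4444 ≈ 4342.311 mm = 4.34231 m.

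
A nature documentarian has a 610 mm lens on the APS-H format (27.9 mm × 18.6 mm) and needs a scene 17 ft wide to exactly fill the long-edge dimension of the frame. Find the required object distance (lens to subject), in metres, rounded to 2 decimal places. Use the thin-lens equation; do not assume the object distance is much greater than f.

113.90 m

W: 17 ft × 304.8 mm/ft = 5181.60 mm.
Magnification m = w/W = dᵢ/dₒ; combined with 1/f = 1/dₒ + 1/dᵢ this gives dₒ = f·(1 + W/w).
dₒ = 610 mm × (1 + 5181.6/27.9) = 610 × 186.7204 ≈ 113899.459 mm = 113.899 m.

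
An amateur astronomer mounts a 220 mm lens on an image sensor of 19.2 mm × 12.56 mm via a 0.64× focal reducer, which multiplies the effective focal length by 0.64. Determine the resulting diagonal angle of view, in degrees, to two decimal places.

Effective focal length f = 220 × 0.64 = 140.8 mm.
Sensor diagonal = √(19.2² + 12.56²) = √526.3936 ≈ 22.9433 mm.
α = 2·arctan(22.943 / (2 × 140.8)) = 2·arctan(0.08147) ≈ 9.3157°.

9.32°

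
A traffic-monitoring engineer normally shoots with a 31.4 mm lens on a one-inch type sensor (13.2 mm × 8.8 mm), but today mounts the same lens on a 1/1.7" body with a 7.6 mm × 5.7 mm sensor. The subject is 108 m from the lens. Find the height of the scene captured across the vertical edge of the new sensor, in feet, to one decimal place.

The focal length stays 31.4 mm; the relevant sensor dimension is now h = 5.7 mm. Object distance dₒ = 108 m = 108000 mm.
Thin-lens field height W = h·(dₒ − f)/f = 5.7 × (108000 − 31.4)/31.4 ≈ 19599.396 mm = 19599.396/304.8 ft = 64.3025 ft.

64.3 ft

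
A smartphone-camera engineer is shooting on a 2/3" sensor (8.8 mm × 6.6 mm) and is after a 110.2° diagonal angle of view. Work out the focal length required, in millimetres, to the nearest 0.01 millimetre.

3.84 mm

Sensor diagonal = √(8.8² + 6.6²) = √121.0000 ≈ 11.0000 mm.
From α = 2·arctan(d/2f) we get f = d / (2·tan(α/2)).
With d = 11.0000 mm and α/2 = 55.1°, tan(α/2) ≈ 1.43347, so f ≈ 11.0000 / 2.86693 ≈ 3.8369 mm.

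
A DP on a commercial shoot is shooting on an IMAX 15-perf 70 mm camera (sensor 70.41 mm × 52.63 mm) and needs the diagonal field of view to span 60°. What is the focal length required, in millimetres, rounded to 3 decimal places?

Sensor diagonal = √(70.41² + 52.63²) = √7727.4850 ≈ 87.9061 mm.
From α = 2·arctan(d/2f) we get f = d / (2·tan(α/2)).
With d = 87.9061 mm and α/2 = 30°, tan(α/2) ≈ 0.57735, so f ≈ 87.9061 / 1.15470 ≈ 76.1289 mm.

76.129 mm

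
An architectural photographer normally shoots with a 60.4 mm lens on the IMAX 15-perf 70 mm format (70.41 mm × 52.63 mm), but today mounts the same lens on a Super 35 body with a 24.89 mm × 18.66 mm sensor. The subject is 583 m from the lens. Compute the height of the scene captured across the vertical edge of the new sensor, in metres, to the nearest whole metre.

180 m

The focal length stays 60.4 mm; the relevant sensor dimension is now h = 18.66 mm. Object distance dₒ = 583 m = 583000 mm.
Thin-lens field height W = h·(dₒ − f)/f = 18.66 × (583000 − 60.4)/60.4 ≈ 180093.592 mm = 180.094 m.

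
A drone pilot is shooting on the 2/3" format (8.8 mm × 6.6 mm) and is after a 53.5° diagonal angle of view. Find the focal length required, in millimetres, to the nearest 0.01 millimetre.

Sensor diagonal = √(8.8² + 6.6²) = √121.0000 ≈ 11.0000 mm.
From α = 2·arctan(d/2f) we get f = d / (2·tan(α/2)).
With d = 11.0000 mm and α/2 = 26.75°, tan(α/2) ≈ 0.50404, so f ≈ 11.0000 / 1.00808 ≈ 10.9118 mm.

10.91 mm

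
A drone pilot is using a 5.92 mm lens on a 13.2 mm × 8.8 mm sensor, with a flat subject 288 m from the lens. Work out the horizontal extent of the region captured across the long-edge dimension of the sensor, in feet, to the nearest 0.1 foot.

2106.8 ft

dₒ: 288 m = 288000 mm.
Similar triangles through the lens centre give W/dₒ = w/dᵢ; with 1/f = 1/dₒ + 1/dᵢ this gives W = w·(dₒ − f)/f.
W = 13.2 mm × (288000 − 5.92) / 5.92 = 13.2 × 48647.6486 ≈ 642148.962 mm = 642148.962/304.8 ft = 2106.79 ft.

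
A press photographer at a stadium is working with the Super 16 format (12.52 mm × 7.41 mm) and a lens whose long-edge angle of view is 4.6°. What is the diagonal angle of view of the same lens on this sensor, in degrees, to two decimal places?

5.34°

From the long-edge AOV: f = 12.52 / (2·tan(2.3°)) = 12.52 / 0.08033 ≈ 155.8604 mm.
Sensor diagonal = √(12.52² + 7.41²) = √211.6585 ≈ 14.5485 mm.
Diagonal AOV = 2·arctan(14.5485 / (2 × 155.8604)) = 2·arctan(0.04667) ≈ 5.3443°.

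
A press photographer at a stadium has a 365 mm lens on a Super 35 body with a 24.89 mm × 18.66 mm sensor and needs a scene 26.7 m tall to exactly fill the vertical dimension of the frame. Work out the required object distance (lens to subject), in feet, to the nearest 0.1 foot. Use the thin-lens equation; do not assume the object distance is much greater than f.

1714.7 ft

W: 26.7 m = 26700 mm.
Magnification m = h/W = dᵢ/dₒ; combined with 1/f = 1/dₒ + 1/dᵢ this gives dₒ = f·(1 + W/h).
dₒ = 365 mm × (1 + 26700/18.66) = 365 × 1431.8682 ≈ 522631.881 mm = 522631.881/304.8 ft = 1714.67 ft.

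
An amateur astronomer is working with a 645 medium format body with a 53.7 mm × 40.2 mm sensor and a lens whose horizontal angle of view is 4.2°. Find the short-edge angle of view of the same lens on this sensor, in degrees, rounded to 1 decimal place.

From the horizontal AOV: f = 53.7 / (2·tan(2.1°)) = 53.7 / 0.07334 ≈ 732.2394 mm.
Short-edge AOV = 2·arctan(40.2 / (2 × 732.2394)) = 2·arctan(0.02745) ≈ 3.1448°.

3.1°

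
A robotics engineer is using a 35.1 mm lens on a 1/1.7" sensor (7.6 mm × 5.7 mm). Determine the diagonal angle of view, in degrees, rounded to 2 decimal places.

15.41°

Sensor diagonal = √(7.6² + 5.7²) = √90.2500 ≈ 9.5000 mm.
Angle of view α = 2·arctan(d/2f) with d = 9.5000 mm and f = 35.1 mm.
d/2f = 0.13533; arctan(0.13533) ≈ 7.7069°, so α ≈ 15.4138°.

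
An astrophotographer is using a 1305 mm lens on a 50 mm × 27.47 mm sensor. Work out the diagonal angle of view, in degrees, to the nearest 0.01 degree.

2.50°

Sensor diagonal = √(50² + 27.47²) = √3254.6009 ≈ 57.0491 mm.
Angle of view α = 2·arctan(d/2f) with d = 57.0491 mm and f = 1305 mm.
d/2f = 0.02186; arctan(0.02186) ≈ 1.2522°, so α ≈ 2.5043°.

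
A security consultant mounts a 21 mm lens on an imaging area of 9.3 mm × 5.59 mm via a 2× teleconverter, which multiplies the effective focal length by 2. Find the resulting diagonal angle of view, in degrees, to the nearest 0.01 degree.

Effective focal length f = 21 × 2 = 42 mm.
Sensor diagonal = √(9.3² + 5.59²) = √117.7381 ≈ 10.8507 mm.
α = 2·arctan(10.851 / (2 × 42)) = 2·arctan(0.12918) ≈ 14.7209°.

14.72°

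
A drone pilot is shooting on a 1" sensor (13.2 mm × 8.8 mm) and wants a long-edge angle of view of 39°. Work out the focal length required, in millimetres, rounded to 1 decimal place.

From α = 2·arctan(w/2f) we get f = w / (2·tan(α/2)).
With w = 13.2 mm and α/2 = 19.5°, tan(α/2) ≈ 0.35412, so f ≈ 13.2 / 0.70824 ≈ 18.6378 mm.

18.6 mm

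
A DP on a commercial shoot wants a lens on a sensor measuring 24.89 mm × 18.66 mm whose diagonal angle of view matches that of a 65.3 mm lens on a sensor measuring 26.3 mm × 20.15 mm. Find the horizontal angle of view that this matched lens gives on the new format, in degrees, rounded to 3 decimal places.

Sensor diagonal = √(26.3² + 20.15²) = √1097.7125 ≈ 33.1317 mm.
Sensor diagonal = √(24.89² + 18.66²) = √967.7077 ≈ 31.1080 mm.
Equal diagonal AOV ⇒ f₂ = f₁ · 31.1080/33.1317 = 65.3 × 0.93892 ≈ 61.3114 mm.
Horizontal AOV on the new format = 2·arctan(24.89 / (2 × 61.3114)) = 2·arctan(0.20298) ≈ 22.9481°.

22.948°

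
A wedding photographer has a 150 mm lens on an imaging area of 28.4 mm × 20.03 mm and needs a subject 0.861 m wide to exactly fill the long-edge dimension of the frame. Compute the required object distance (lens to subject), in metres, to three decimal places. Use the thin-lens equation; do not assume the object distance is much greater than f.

4.698 m

W: 0.861 m = 861 mm.
Magnification m = w/W = dᵢ/dₒ; combined with 1/f = 1/dₒ + 1/dᵢ this gives dₒ = f·(1 + W/w).
dₒ = 150 mm × (1 + 861/28.4) = 150 × 31.3169 ≈ 4697.535 mm = 4.69754 m.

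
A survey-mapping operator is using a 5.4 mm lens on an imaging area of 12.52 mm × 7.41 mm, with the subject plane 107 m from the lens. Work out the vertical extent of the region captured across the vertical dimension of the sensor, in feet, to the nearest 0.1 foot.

481.7 ft

dₒ: 107 m = 107000 mm.
Similar triangles through the lens centre give W/dₒ = h/dᵢ; with 1/f = 1/dₒ + 1/dᵢ this gives W = h·(dₒ − f)/f.
W = 7.41 mm × (107000 − 5.4) / 5.4 = 7.41 × 19813.8148 ≈ 146820.368 mm = 146820.368/304.8 ft = 481.694 ft.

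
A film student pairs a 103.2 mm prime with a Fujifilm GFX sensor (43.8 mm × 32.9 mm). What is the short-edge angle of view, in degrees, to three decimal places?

18.113°

Angle of view α = 2·arctan(h/2f) with h = 32.9 mm and f = 103.2 mm.
h/2f = 0.15940; arctan(0.15940) ≈ 9.0567°, so α ≈ 18.1134°.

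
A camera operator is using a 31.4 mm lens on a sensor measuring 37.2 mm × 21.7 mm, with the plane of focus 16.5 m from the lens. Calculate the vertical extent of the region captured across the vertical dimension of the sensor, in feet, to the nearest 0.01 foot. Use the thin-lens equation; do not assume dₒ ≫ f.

37.34 ft

dₒ: 16.5 m = 16500 mm.
Similar triangles through the lens centre give W/dₒ = h/dᵢ; with 1/f = 1/dₒ + 1/dᵢ this gives W = h·(dₒ − f)/f.
W = 21.7 mm × (16500 − 31.4) / 31.4 = 21.7 × 524.4777 ≈ 11381.166 mm = 11381.166/304.8 ft = 37.3398 ft.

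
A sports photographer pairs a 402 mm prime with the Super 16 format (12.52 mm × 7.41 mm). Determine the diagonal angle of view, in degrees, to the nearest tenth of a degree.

Sensor diagonal = √(12.52² + 7.41²) = √211.6585 ≈ 14.5485 mm.
Angle of view α = 2·arctan(d/2f) with d = 14.5485 mm and f = 402 mm.
d/2f = 0.01810; arctan(0.01810) ≈ 1.0367°, so α ≈ 2.0733°.

2.1°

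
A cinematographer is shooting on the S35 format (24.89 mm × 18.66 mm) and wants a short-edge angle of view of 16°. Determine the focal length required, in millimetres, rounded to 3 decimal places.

66.386 mm

From α = 2·arctan(h/2f) we get f = h / (2·tan(α/2)).
With h = 18.66 mm and α/2 = 8°, tan(α/2) ≈ 0.14054, so f ≈ 18.66 / 0.28108 ≈ 66.3864 mm.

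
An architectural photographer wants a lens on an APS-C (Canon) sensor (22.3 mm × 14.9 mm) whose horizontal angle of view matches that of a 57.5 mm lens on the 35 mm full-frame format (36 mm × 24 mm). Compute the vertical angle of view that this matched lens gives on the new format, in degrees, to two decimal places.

23.63°

Equal horizontal AOV ⇒ f₂ = f₁ · 22.3/36 = 57.5 × 0.61944 ≈ 35.6181 mm.
Vertical AOV on the new format = 2·arctan(14.9 / (2 × 35.6181)) = 2·arctan(0.20916) ≈ 23.6277°.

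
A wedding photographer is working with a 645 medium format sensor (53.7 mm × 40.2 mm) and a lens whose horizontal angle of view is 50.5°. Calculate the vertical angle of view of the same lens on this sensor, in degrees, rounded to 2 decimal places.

38.89°

From the horizontal AOV: f = 53.7 / (2·tan(25.25°)) = 53.7 / 0.94326 ≈ 56.9301 mm.
Vertical AOV = 2·arctan(40.2 / (2 × 56.9301)) = 2·arctan(0.35306) ≈ 38.8926°.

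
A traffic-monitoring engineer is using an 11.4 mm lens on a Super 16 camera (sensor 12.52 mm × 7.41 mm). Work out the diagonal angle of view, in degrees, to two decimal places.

65.08°

Sensor diagonal = √(12.52² + 7.41²) = √211.6585 ≈ 14.5485 mm.
Angle of view α = 2·arctan(d/2f) with d = 14.5485 mm and f = 11.4 mm.
d/2f = 0.63809; arctan(0.63809) ≈ 32.5416°, so α ≈ 65.0832°.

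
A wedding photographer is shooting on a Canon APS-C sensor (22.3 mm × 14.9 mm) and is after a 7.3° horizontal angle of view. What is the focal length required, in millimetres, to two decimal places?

From α = 2·arctan(w/2f) we get f = w / (2·tan(α/2)).
With w = 22.3 mm and α/2 = 3.65°, tan(α/2) ≈ 0.06379, so f ≈ 22.3 / 0.12758 ≈ 174.7900 mm.

174.79 mm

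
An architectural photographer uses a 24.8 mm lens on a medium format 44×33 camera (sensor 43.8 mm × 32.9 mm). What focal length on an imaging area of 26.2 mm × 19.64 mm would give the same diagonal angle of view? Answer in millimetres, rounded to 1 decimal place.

Sensor diagonal = √(43.8² + 32.9²) = √3000.8500 ≈ 54.7800 mm.
Sensor diagonal = √(26.2² + 19.64²) = √1072.1696 ≈ 32.7440 mm.
Equal angle of view means equal diagonal/f ratio, so f₂ = f₁ · (diagonal₂/diagonal₁) = 24.8 × 32.7440/54.7800.
f₂ = 24.8 × 0.59774 ≈ 14.824 mm.

14.8 mm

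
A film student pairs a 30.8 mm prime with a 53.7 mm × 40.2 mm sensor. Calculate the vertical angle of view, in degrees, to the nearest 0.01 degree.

66.26°

Angle of view α = 2·arctan(h/2f) with h = 40.2 mm and f = 30.8 mm.
h/2f = 0.65260; arctan(0.65260) ≈ 33.1284°, so α ≈ 66.2567°.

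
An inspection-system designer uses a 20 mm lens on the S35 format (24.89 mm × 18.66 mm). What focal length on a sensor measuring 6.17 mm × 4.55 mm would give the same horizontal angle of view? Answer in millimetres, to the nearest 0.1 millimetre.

5.0 mm

Equal angle of view means equal width/f ratio, so f₂ = f₁ · (width₂/width₁) = 20 × 6.17/24.89.
f₂ = 20 × 0.24789 ≈ 4.958 mm.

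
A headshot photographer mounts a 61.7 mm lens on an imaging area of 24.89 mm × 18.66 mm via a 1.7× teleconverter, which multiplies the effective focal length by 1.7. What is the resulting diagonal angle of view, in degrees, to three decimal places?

16.870°

Effective focal length f = 61.7 × 1.7 = 104.89 mm.
Sensor diagonal = √(24.89² + 18.66²) = √967.7077 ≈ 31.1080 mm.
α = 2·arctan(31.108 / (2 × 104.89)) = 2·arctan(0.14829) ≈ 16.8697°.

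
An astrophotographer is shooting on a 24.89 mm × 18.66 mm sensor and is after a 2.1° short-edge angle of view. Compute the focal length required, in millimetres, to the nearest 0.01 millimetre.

From α = 2·arctan(h/2f) we get f = h / (2·tan(α/2)).
With h = 18.66 mm and α/2 = 1.05°, tan(α/2) ≈ 0.01833, so f ≈ 18.66 / 0.03666 ≈ 509.0569 mm.

509.06 mm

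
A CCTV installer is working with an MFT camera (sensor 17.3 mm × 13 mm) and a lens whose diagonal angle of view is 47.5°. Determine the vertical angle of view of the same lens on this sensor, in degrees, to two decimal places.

29.61°

Sensor diagonal = √(17.3² + 13²) = √468.2900 ≈ 21.6400 mm.
From the diagonal AOV: f = 21.6400 / (2·tan(23.75°)) = 21.6400 / 0.88002 ≈ 24.5903 mm.
Vertical AOV = 2·arctan(13 / (2 × 24.5903)) = 2·arctan(0.26433) ≈ 29.6129°.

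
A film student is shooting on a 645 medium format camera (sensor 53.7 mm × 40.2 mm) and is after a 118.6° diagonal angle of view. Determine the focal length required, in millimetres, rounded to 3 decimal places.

Sensor diagonal = √(53.7² + 40.2²) = √4499.7300 ≈ 67.0800 mm.
From α = 2·arctan(d/2f) we get f = d / (2·tan(α/2)).
With d = 67.0800 mm and α/2 = 59.3°, tan(α/2) ≈ 1.68419, so f ≈ 67.0800 / 3.36838 ≈ 19.9146 mm.

19.915 mm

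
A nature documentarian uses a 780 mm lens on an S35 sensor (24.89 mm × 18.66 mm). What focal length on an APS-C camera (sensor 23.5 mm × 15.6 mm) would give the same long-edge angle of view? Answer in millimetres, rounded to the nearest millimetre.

736 mm

Equal angle of view means equal width/f ratio, so f₂ = f₁ · (width₂/width₁) = 780 × 23.5/24.89.
f₂ = 780 × 0.94415 ≈ 736.440 mm.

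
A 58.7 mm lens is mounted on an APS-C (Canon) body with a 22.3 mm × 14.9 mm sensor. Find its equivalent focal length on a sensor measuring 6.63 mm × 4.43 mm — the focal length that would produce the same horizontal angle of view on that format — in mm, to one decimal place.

Equal angle of view means equal width/f ratio, so f₂ = f₁ · (width₂/width₁) = 58.7 × 6.63/22.3.
f₂ = 58.7 × 0.29731 ≈ 17.452 mm.

17.5 mm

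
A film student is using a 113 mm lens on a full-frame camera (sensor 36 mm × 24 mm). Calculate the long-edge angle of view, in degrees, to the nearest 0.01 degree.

Angle of view α = 2·arctan(w/2f) with w = 36 mm and f = 113 mm.
w/2f = 0.15929; arctan(0.15929) ≈ 9.0507°, so α ≈ 18.1014°.

18.10°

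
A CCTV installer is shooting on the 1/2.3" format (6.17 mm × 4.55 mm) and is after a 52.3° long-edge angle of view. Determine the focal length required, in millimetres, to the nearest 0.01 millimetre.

6.28 mm

From α = 2·arctan(w/2f) we get f = w / (2·tan(α/2)).
With w = 6.17 mm and α/2 = 26.15°, tan(α/2) ≈ 0.49098, so f ≈ 6.17 / 0.98196 ≈ 6.2834 mm.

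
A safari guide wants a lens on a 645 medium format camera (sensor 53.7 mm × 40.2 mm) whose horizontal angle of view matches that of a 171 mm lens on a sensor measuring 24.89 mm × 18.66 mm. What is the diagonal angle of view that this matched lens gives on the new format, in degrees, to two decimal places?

10.39°

Equal horizontal AOV ⇒ f₂ = f₁ · 53.7/24.89 = 171 × 2.15749 ≈ 368.9313 mm.
Sensor diagonal = √(53.7² + 40.2²) = √4499.7300 ≈ 67.0800 mm.
Diagonal AOV on the new format = 2·arctan(67.0800 / (2 × 368.9313)) = 2·arctan(0.09091) ≈ 10.3891°.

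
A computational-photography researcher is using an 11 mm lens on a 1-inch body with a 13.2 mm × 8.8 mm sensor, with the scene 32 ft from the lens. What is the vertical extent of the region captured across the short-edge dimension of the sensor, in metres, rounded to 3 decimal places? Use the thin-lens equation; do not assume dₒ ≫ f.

dₒ: 32 ft × 304.8 mm/ft = 9753.60 mm.
Similar triangles through the lens centre give W/dₒ = h/dᵢ; with 1/f = 1/dₒ + 1/dᵢ this gives W = h·(dₒ − f)/f.
W = 8.8 mm × (9753.6 − 11) / 11 = 8.8 × 885.6909 ≈ 7794.080 mm = 7.79408 m.

7.794 m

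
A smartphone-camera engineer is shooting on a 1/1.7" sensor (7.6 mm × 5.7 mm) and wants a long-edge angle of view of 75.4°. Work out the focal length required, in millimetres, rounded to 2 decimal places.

From α = 2·arctan(w/2f) we get f = w / (2·tan(α/2)).
With w = 7.6 mm and α/2 = 37.7°, tan(α/2) ≈ 0.77289, so f ≈ 7.6 / 1.54578 ≈ 4.9166 mm.

4.92 mm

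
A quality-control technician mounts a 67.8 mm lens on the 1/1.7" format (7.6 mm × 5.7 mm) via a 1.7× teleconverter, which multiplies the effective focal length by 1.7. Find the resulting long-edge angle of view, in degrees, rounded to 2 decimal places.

Effective focal length f = 67.8 × 1.7 = 115.26 mm.
α = 2·arctan(7.6 / (2 × 115.26)) = 2·arctan(0.03297) ≈ 3.7766°.

3.78°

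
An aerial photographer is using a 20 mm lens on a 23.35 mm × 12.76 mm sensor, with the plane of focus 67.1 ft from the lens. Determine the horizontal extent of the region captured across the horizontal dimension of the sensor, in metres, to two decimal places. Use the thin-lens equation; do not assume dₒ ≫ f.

dₒ: 67.1 ft × 304.8 mm/ft = 20452.08 mm.
Similar triangles through the lens centre give W/dₒ = w/dᵢ; with 1/f = 1/dₒ + 1/dᵢ this gives W = w·(dₒ − f)/f.
W = 23.35 mm × (20452.1 − 20) / 20 = 23.35 × 1021.6040 ≈ 23854.453 mm = 23.8545 m.

23.85 m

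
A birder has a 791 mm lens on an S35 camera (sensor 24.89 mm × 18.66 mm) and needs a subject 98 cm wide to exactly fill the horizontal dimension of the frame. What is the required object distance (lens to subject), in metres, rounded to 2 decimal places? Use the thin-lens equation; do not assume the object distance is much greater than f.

31.94 m

W: 98 cm = 980 mm.
Magnification m = w/W = dᵢ/dₒ; combined with 1/f = 1/dₒ + 1/dᵢ this gives dₒ = f·(1 + W/w).
dₒ = 791 mm × (1 + 980/24.89) = 791 × 40.3732 ≈ 31935.235 mm = 31.9352 m.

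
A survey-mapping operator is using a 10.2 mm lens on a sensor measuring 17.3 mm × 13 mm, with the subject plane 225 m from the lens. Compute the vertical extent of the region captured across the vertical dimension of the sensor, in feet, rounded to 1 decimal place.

940.8 ft

dₒ: 225 m = 225000 mm.
Similar triangles through the lens centre give W/dₒ = h/dᵢ; with 1/f = 1/dₒ + 1/dᵢ this gives W = h·(dₒ − f)/f.
W = 13 mm × (225000 − 10.2) / 10.2 = 13 × 22057.8235 ≈ 286751.706 mm = 286751.706/304.8 ft = 940.786 ft.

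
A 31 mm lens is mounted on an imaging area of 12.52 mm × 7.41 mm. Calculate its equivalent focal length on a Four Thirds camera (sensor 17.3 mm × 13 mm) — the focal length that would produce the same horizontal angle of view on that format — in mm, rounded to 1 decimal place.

Equal angle of view means equal width/f ratio, so f₂ = f₁ · (width₂/width₁) = 31 × 17.3/12.52.
f₂ = 31 × 1.38179 ≈ 42.835 mm.

42.8 mm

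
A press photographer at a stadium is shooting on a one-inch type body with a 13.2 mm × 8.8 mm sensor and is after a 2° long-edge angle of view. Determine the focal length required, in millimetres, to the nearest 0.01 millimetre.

From α = 2·arctan(w/2f) we get f = w / (2·tan(α/2)).
With w = 13.2 mm and α/2 = 1°, tan(α/2) ≈ 0.01746, so f ≈ 13.2 / 0.03491 ≈ 378.1137 mm.

378.11 mm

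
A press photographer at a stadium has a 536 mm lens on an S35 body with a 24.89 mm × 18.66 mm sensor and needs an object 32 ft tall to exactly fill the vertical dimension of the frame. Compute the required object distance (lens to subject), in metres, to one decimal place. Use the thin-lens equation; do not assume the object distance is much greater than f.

W: 32 ft × 304.8 mm/ft = 9753.60 mm.
Magnification m = h/W = dᵢ/dₒ; combined with 1/f = 1/dₒ + 1/dᵢ this gives dₒ = f·(1 + W/h).
dₒ = 536 mm × (1 + 9753.6/18.66) = 536 × 523.7009 ≈ 280703.708 mm = 280.704 m.

280.7 m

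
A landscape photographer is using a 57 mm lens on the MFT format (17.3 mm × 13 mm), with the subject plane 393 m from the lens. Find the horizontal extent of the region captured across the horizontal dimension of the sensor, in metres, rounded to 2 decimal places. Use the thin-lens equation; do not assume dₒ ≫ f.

dₒ: 393 m = 393000 mm.
Similar triangles through the lens centre give W/dₒ = w/dᵢ; with 1/f = 1/dₒ + 1/dᵢ this gives W = w·(dₒ − f)/f.
W = 17.3 mm × (393000 − 57) / 57 = 17.3 × 6893.7368 ≈ 119261.647 mm = 119.262 m.

119.26 m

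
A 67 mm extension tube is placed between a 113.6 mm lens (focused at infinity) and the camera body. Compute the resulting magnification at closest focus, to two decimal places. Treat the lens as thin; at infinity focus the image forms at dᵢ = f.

0.59×

The tube moves the image plane from f to f + e, so dᵢ = 113.6 + 67 = 180.6 mm. Focus is achieved when 1/f = 1/dₒ + 1/dᵢ, giving dₒ = 1/(1/f − 1/(f+e)).
Magnification m = dᵢ/dₒ = (f+e)·(1/f − 1/(f+e)) = e/f = 67/113.6 ≈ 0.5898.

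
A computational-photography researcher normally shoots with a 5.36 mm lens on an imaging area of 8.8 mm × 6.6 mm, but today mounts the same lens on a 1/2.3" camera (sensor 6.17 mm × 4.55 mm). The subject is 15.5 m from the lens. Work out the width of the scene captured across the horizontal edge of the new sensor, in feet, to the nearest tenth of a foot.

The focal length stays 5.36 mm; the relevant sensor dimension is now w = 6.17 mm. Object distance dₒ = 15.5 m = 15500 mm.
Thin-lens field width W = w·(dₒ − f)/f = 6.17 × (15500 − 5.36)/5.36 ≈ 17836.181 mm = 17836.181/304.8 ft = 58.5177 ft.

58.5 ft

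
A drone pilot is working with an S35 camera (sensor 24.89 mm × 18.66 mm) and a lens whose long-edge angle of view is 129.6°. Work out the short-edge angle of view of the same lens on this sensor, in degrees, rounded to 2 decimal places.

115.77°

From the long-edge AOV: f = 24.89 / (2·tan(64.8°)) = 24.89 / 4.25022 ≈ 5.8562 mm.
Short-edge AOV = 2·arctan(18.66 / (2 × 5.8562)) = 2·arctan(1.59319) ≈ 115.7694°.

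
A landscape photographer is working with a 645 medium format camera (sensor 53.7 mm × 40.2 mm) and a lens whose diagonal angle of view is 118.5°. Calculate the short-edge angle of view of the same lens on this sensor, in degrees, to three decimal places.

90.417°

Sensor diagonal = √(53.7² + 40.2²) = √4499.7300 ≈ 67.0800 mm.
From the diagonal AOV: f = 67.0800 / (2·tan(59.25°)) = 67.0800 / 3.36170 ≈ 19.9542 mm.
Short-edge AOV = 2·arctan(40.2 / (2 × 19.9542)) = 2·arctan(1.00731) ≈ 90.4171°.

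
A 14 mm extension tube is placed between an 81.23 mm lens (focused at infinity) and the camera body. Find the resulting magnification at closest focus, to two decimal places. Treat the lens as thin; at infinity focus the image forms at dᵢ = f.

0.17×

The tube moves the image plane from f to f + e, so dᵢ = 81.23 + 14 = 95.23 mm. Focus is achieved when 1/f = 1/dₒ + 1/dᵢ, giving dₒ = 1/(1/f − 1/(f+e)).
Magnification m = dᵢ/dₒ = (f+e)·(1/f − 1/(f+e)) = e/f = 14/81.23 ≈ 0.1724.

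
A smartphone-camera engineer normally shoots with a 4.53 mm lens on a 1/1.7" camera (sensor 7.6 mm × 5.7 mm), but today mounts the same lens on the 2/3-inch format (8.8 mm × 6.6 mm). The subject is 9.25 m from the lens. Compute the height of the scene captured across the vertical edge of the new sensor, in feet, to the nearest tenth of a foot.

44.2 ft

The focal length stays 4.53 mm; the relevant sensor dimension is now h = 6.6 mm. Object distance dₒ = 9.25 m = 9250 mm.
Thin-lens field height W = h·(dₒ − f)/f = 6.6 × (9250 − 4.53)/4.53 ≈ 13470.221 mm = 13470.221/304.8 ft = 44.1936 ft.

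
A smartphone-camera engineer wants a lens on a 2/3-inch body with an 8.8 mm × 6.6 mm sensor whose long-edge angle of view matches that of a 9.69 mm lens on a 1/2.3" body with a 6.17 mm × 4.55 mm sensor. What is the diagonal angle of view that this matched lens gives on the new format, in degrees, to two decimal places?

Equal long-edge AOV ⇒ f₂ = f₁ · 8.8/6.17 = 9.69 × 1.42626 ≈ 13.8204 mm.
Sensor diagonal = √(8.8² + 6.6²) = √121.0000 ≈ 11.0000 mm.
Diagonal AOV on the new format = 2·arctan(11.0000 / (2 × 13.8204)) = 2·arctan(0.39796) ≈ 43.4013°.

43.40°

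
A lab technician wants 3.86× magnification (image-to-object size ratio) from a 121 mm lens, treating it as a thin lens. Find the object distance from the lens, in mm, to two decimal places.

152.35 mm

With m = dᵢ/dₒ and 1/f = 1/dₒ + 1/dᵢ, substituting dᵢ = m·dₒ gives 1/f = (1 + 1/m)/dₒ, hence dₒ = f·(1 + 1/m).
dₒ = 121 × (1 + 1/3.86) = 121 × 1.25907 ≈ 152.347 mm.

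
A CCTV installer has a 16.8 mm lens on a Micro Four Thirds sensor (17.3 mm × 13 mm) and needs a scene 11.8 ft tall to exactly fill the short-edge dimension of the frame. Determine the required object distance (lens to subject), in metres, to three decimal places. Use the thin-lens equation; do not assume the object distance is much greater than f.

4.665 m

W: 11.8 ft × 304.8 mm/ft = 3596.64 mm.
Magnification m = h/W = dᵢ/dₒ; combined with 1/f = 1/dₒ + 1/dᵢ this gives dₒ = f·(1 + W/h).
dₒ = 16.8 mm × (1 + 3596.64/13) = 16.8 × 277.6646 ≈ 4664.765 mm = 4.66477 m.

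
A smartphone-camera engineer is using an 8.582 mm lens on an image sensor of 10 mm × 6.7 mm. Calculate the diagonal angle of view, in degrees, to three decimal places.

Sensor diagonal = √(10² + 6.7²) = √144.8900 ≈ 12.0370 mm.
Angle of view α = 2·arctan(d/2f) with d = 12.0370 mm and f = 8.582 mm.
d/2f = 0.70129; arctan(0.70129) ≈ 35.0418°, so α ≈ 70.0836°.

70.084°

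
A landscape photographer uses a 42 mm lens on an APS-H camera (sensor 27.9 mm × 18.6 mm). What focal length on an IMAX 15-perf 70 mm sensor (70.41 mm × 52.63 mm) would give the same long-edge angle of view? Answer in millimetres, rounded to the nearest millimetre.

Equal angle of view means equal width/f ratio, so f₂ = f₁ · (width₂/width₁) = 42 × 70.41/27.9.
f₂ = 42 × 2.52366 ≈ 105.994 mm.

106 mm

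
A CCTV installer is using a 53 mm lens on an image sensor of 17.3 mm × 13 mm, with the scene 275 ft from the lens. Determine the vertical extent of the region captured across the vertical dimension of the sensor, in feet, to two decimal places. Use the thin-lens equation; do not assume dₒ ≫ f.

dₒ: 275 ft × 304.8 mm/ft = 83820.00 mm.
Similar triangles through the lens centre give W/dₒ = h/dᵢ; with 1/f = 1/dₒ + 1/dᵢ this gives W = h·(dₒ − f)/f.
W = 13 mm × (83820 − 53) / 53 = 13 × 1580.5094 ≈ 20546.622 mm = 20546.622/304.8 ft = 67.4102 ft.

67.41 ft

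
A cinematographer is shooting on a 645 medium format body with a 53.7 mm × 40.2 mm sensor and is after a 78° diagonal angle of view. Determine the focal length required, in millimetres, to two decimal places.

41.42 mm

Sensor diagonal = √(53.7² + 40.2²) = √4499.7300 ≈ 67.0800 mm.
From α = 2·arctan(d/2f) we get f = d / (2·tan(α/2)).
With d = 67.0800 mm and α/2 = 39°, tan(α/2) ≈ 0.80978, so f ≈ 67.0800 / 1.61957 ≈ 41.4185 mm.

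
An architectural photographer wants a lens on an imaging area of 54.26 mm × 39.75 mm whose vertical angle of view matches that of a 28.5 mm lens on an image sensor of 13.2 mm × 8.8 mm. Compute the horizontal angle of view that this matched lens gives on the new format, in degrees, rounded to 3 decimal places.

23.801°

Equal vertical AOV ⇒ f₂ = f₁ · 39.75/8.8 = 28.5 × 4.51705 ≈ 128.7358 mm.
Horizontal AOV on the new format = 2·arctan(54.26 / (2 × 128.7358)) = 2·arctan(0.21074) ≈ 23.8009°.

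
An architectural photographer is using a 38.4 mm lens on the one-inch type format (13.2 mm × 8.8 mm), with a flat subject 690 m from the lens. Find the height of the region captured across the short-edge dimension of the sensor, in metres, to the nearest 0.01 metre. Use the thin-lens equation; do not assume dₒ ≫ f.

dₒ: 690 m = 690000 mm.
Similar triangles through the lens centre give W/dₒ = h/dᵢ; with 1/f = 1/dₒ + 1/dᵢ this gives W = h·(dₒ − f)/f.
W = 8.8 mm × (690000 − 38.4) / 38.4 = 8.8 × 17967.7500 ≈ 158116.200 mm = 158.116 m.

158.12 m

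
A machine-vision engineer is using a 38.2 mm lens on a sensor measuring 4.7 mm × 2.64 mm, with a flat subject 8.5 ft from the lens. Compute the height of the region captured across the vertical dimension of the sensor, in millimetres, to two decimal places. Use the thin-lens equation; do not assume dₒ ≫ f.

dₒ: 8.5 ft × 304.8 mm/ft = 2590.80 mm.
Similar triangles through the lens centre give W/dₒ = h/dᵢ; with 1/f = 1/dₒ + 1/dᵢ this gives W = h·(dₒ − f)/f.
W = 2.64 mm × (2590.8 − 38.2) / 38.2 = 2.64 × 66.8220 ≈ 176.410 mm.

176.41 mm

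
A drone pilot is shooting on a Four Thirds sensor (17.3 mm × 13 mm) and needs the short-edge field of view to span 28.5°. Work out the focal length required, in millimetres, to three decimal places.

From α = 2·arctan(h/2f) we get f = h / (2·tan(α/2)).
With h = 13 mm and α/2 = 14.25°, tan(α/2) ≈ 0.25397, so f ≈ 13 / 0.50794 ≈ 25.5938 mm.

25.594 mm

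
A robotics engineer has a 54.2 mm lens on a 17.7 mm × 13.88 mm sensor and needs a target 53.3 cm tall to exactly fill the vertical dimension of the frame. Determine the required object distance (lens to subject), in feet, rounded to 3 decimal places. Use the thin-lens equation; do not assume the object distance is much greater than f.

W: 53.3 cm = 533 mm.
Magnification m = h/W = dᵢ/dₒ; combined with 1/f = 1/dₒ + 1/dᵢ this gives dₒ = f·(1 + W/h).
dₒ = 54.2 mm × (1 + 533/13.88) = 54.2 × 39.4006 ≈ 2135.511 mm = 2135.511/304.8 ft = 7.00627 ft.

7.006 ft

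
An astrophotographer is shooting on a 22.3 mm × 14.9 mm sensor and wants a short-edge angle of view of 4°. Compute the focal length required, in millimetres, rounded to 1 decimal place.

From α = 2·arctan(h/2f) we get f = h / (2·tan(α/2)).
With h = 14.9 mm and α/2 = 2°, tan(α/2) ≈ 0.03492, so f ≈ 14.9 / 0.06984 ≈ 213.3401 mm.

213.3 mm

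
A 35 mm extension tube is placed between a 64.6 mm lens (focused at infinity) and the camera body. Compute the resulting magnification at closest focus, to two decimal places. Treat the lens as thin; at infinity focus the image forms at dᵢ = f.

The tube moves the image plane from f to f + e, so dᵢ = 64.6 + 35 = 99.6 mm. Focus is achieved when 1/f = 1/dₒ + 1/dᵢ, giving dₒ = 1/(1/f − 1/(f+e)).
Magnification m = dᵢ/dₒ = (f+e)·(1/f − 1/(f+e)) = e/f = 35/64.6 ≈ 0.5418.

0.54×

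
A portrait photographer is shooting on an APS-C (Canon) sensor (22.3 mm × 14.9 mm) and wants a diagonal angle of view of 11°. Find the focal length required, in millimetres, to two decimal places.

Sensor diagonal = √(22.3² + 14.9²) = √719.3000 ≈ 26.8198 mm.
From α = 2·arctan(d/2f) we get f = d / (2·tan(α/2)).
With d = 26.8198 mm and α/2 = 5.5°, tan(α/2) ≈ 0.09629, so f ≈ 26.8198 / 0.19258 ≈ 139.2670 mm.

139.27 mm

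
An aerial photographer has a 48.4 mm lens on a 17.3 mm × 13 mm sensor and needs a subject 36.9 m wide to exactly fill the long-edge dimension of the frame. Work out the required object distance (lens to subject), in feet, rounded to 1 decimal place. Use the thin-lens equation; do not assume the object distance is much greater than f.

338.9 ft

W: 36.9 m = 36900 mm.
Magnification m = w/W = dᵢ/dₒ; combined with 1/f = 1/dₒ + 1/dᵢ this gives dₒ = f·(1 + W/w).
dₒ = 48.4 mm × (1 + 36900/17.3) = 48.4 × 2133.9480 ≈ 103283.082 mm = 103283.082/304.8 ft = 338.855 ft.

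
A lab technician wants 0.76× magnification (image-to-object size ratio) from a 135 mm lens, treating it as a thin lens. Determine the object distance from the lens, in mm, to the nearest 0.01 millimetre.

312.63 mm

With m = dᵢ/dₒ and 1/f = 1/dₒ + 1/dᵢ, substituting dᵢ = m·dₒ gives 1/f = (1 + 1/m)/dₒ, hence dₒ = f·(1 + 1/m).
dₒ = 135 × (1 + 1/0.76) = 135 × 2.31579 ≈ 312.632 mm.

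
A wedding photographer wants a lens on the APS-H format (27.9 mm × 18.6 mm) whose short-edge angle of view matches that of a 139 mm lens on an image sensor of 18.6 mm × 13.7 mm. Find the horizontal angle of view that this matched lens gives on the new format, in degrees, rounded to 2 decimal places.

Equal short-edge AOV ⇒ f₂ = f₁ · 18.6/13.7 = 139 × 1.35766 ≈ 188.7153 mm.
Horizontal AOV on the new format = 2·arctan(27.9 / (2 × 188.7153)) = 2·arctan(0.07392) ≈ 8.4553°.

8.46°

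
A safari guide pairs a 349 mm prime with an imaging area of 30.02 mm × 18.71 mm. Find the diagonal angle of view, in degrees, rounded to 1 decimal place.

Sensor diagonal = √(30.02² + 18.71²) = √1251.2645 ≈ 35.3732 mm.
Angle of view α = 2·arctan(d/2f) with d = 35.3732 mm and f = 349 mm.
d/2f = 0.05068; arctan(0.05068) ≈ 2.9012°, so α ≈ 5.8023°.

5.8°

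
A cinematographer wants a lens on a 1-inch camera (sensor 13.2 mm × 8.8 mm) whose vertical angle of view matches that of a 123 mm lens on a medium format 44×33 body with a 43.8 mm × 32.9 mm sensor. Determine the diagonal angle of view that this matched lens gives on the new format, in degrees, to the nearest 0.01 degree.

Equal vertical AOV ⇒ f₂ = f₁ · 8.8/32.9 = 123 × 0.26748 ≈ 32.8997 mm.
Sensor diagonal = √(13.2² + 8.8²) = √251.6800 ≈ 15.8644 mm.
Diagonal AOV on the new format = 2·arctan(15.8644 / (2 × 32.8997)) = 2·arctan(0.24110) ≈ 27.1109°.

27.11°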